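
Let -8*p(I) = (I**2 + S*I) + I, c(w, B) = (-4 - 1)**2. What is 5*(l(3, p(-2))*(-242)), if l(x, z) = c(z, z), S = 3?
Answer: -30250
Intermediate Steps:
c(w, B) = 25 (c(w, B) = (-5)**2 = 25)
p(I) = -I/2 - I**2/8 (p(I) = -((I**2 + 3*I) + I)/8 = -(I**2 + 4*I)/8 = -I/2 - I**2/8)
l(x, z) = 25
5*(l(3, p(-2))*(-242)) = 5*(25*(-242)) = 5*(-6050) = -30250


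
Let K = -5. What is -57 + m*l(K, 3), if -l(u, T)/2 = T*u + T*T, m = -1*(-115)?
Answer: 1323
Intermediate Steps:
m = 115
l(u, T) = -2*T² - 2*T*u (l(u, T) = -2*(T*u + T*T) = -2*(T*u + T²) = -2*(T² + T*u) = -2*T² - 2*T*u)
-57 + m*l(K, 3) = -57 + 115*(-2*3*(3 - 5)) = -57 + 115*(-2*3*(-2)) = -57 + 115*12 = -57 + 1380 = 1323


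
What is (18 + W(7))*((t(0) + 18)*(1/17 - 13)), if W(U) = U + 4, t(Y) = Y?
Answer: -114840/17 ≈ -6755.3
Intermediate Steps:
W(U) = 4 + U
(18 + W(7))*((t(0) + 18)*(1/17 - 13)) = (18 + (4 + 7))*((0 + 18)*(1/17 - 13)) = (18 + 11)*(18*(1/17 - 13)) = 29*(18*(-220/17)) = 29*(-3960/17) = -114840/17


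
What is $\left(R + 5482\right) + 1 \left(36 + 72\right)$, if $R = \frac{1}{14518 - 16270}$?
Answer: $\frac{9793679}{1752} \approx 5590.0$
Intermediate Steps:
$R = - \frac{1}{1752}$ ($R = \frac{1}{-1752} = - \frac{1}{1752} \approx -0.00057078$)
$\left(R + 5482\right) + 1 \left(36 + 72\right) = \left(- \frac{1}{1752} + 5482\right) + 1 \left(36 + 72\right) = \frac{9604463}{1752} + 1 \cdot 108 = \frac{9604463}{1752} + 108 = \frac{9793679}{1752}$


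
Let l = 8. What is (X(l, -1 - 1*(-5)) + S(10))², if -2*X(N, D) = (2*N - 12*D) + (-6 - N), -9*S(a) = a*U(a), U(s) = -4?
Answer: 61009/81 ≈ 753.20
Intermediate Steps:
S(a) = 4*a/9 (S(a) = -a*(-4)/9 = -(-4)*a/9 = 4*a/9)
X(N, D) = 3 + 6*D - N/2 (X(N, D) = -((2*N - 12*D) + (-6 - N))/2 = -((-12*D + 2*N) + (-6 - N))/2 = -(-6 + N - 12*D)/2 = 3 + 6*D - N/2)
(X(l, -1 - 1*(-5)) + S(10))² = ((3 + 6*(-1 - 1*(-5)) - ½*8) + (4/9)*10)² = ((3 + 6*(-1 + 5) - 4) + 40/9)² = ((3 + 6*4 - 4) + 40/9)² = ((3 + 24 - 4) + 40/9)² = (23 + 40/9)² = (247/9)² = 61009/81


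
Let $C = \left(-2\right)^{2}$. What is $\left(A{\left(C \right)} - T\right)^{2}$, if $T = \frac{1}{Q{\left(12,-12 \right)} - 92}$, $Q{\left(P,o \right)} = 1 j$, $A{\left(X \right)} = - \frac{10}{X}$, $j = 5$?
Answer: $\frac{187489}{30276} \approx 6.1927$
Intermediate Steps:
$C = 4$
$Q{\left(P,o \right)} = 5$ ($Q{\left(P,o \right)} = 1 \cdot 5 = 5$)
$T = - \frac{1}{87}$ ($T = \frac{1}{5 - 92} = \frac{1}{-87} = - \frac{1}{87} \approx -0.011494$)
$\left(A{\left(C \right)} - T\right)^{2} = \left(- \frac{10}{4} - - \frac{1}{87}\right)^{2} = \left(\left(-10\right) \frac{1}{4} + \frac{1}{87}\right)^{2} = \left(- \frac{5}{2} + \frac{1}{87}\right)^{2} = \left(- \frac{433}{174}\right)^{2} = \frac{187489}{30276}$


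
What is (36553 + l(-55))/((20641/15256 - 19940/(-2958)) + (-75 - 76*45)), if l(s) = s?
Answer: -823527148752/78677235521 ≈ -10.467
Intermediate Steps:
(36553 + l(-55))/((20641/15256 - 19940/(-2958)) + (-75 - 76*45)) = (36553 - 55)/((20641/15256 - 19940/(-2958)) + (-75 - 76*45)) = 36498/((20641*(1/15256) - 19940*(-1/2958)) + (-75 - 3420)) = 36498/((20641/15256 + 9970/1479) - 3495) = 36498/(182630359/22563624 - 3495) = 36498/(-78677235521/22563624) = 36498*(-22563624/78677235521) = -823527148752/78677235521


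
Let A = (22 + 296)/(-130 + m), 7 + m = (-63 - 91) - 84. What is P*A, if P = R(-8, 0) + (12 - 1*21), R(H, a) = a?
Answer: 954/125 ≈ 7.6320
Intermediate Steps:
m = -245 (m = -7 + ((-63 - 91) - 84) = -7 + (-154 - 84) = -7 - 238 = -245)
P = -9 (P = 0 + (12 - 1*21) = 0 + (12 - 21) = 0 - 9 = -9)
A = -106/125 (A = (22 + 296)/(-130 - 245) = 318/(-375) = 318*(-1/375) = -106/125 ≈ -0.84800)
P*A = -9*(-106/125) = 954/125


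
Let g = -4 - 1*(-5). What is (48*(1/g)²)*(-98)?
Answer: -4704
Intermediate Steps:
g = 1 (g = -4 + 5 = 1)
(48*(1/g)²)*(-98) = (48*(1/1)²)*(-98) = (48*(1*1)²)*(-98) = (48*1²)*(-98) = (48*1)*(-98) = 48*(-98) = -4704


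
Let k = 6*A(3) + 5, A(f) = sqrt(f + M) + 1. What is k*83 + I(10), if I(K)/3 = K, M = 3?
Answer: 943 + 498*sqrt(6) ≈ 2162.8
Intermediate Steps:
I(K) = 3*K
A(f) = 1 + sqrt(3 + f) (A(f) = sqrt(f + 3) + 1 = sqrt(3 + f) + 1 = 1 + sqrt(3 + f))
k = 11 + 6*sqrt(6) (k = 6*(1 + sqrt(3 + 3)) + 5 = 6*(1 + sqrt(6)) + 5 = (6 + 6*sqrt(6)) + 5 = 11 + 6*sqrt(6) ≈ 25.697)
k*83 + I(10) = (11 + 6*sqrt(6))*83 + 3*10 = (913 + 498*sqrt(6)) + 30 = 943 + 498*sqrt(6)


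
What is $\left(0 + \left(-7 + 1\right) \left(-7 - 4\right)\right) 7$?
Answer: $462$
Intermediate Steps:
$\left(0 + \left(-7 + 1\right) \left(-7 - 4\right)\right) 7 = \left(0 - -66\right) 7 = \left(0 + 66\right) 7 = 66 \cdot 7 = 462$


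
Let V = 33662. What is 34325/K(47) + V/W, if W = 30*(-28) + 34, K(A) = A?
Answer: 13041918/18941 ≈ 688.55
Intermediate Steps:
W = -806 (W = -840 + 34 = -806)
34325/K(47) + V/W = 34325/47 + 33662/(-806) = 34325*(1/47) + 33662*(-1/806) = 34325/47 - 16831/403 = 13041918/18941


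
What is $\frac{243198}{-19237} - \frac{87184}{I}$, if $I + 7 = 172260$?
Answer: $- \frac{43568743702}{3313630961} \approx -13.148$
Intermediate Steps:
$I = 172253$ ($I = -7 + 172260 = 172253$)
$\frac{243198}{-19237} - \frac{87184}{I} = \frac{243198}{-19237} - \frac{87184}{172253} = 243198 \left(- \frac{1}{19237}\right) - \frac{87184}{172253} = - \frac{243198}{19237} - \frac{87184}{172253} = - \frac{43568743702}{3313630961}$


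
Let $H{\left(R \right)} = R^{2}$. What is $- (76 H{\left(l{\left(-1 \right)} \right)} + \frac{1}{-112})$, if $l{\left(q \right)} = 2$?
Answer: $- \frac{34047}{112} \approx -303.99$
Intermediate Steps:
$- (76 H{\left(l{\left(-1 \right)} \right)} + \frac{1}{-112}) = - (76 \cdot 2^{2} + \frac{1}{-112}) = - (76 \cdot 4 - \frac{1}{112}) = - (304 - \frac{1}{112}) = \left(-1\right) \frac{34047}{112} = - \frac{34047}{112}$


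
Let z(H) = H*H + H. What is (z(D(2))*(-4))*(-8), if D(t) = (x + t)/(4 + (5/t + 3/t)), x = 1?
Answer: 33/2 ≈ 16.500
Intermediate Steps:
D(t) = (1 + t)/(4 + 8/t) (D(t) = (1 + t)/(4 + (5/t + 3/t)) = (1 + t)/(4 + 8/t))
z(H) = H + H² (z(H) = H² + H = H + H²)
(z(D(2))*(-4))*(-8) = ((((¼)*2*(1 + 2)/(2 + 2))*(1 + (¼)*2*(1 + 2)/(2 + 2)))*(-4))*(-8) = ((((¼)*2*3/4)*(1 + (¼)*2*3/4))*(-4))*(-8) = ((((¼)*2*(¼)*3)*(1 + (¼)*2*(¼)*3))*(-4))*(-8) = ((3*(1 + 3/8)/8)*(-4))*(-8) = (((3/8)*(11/8))*(-4))*(-8) = ((33/64)*(-4))*(-8) = -33/16*(-8) = 33/2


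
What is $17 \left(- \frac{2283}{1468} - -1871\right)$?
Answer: $\frac{46653865}{1468} \approx 31781.0$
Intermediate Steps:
$17 \left(- \frac{2283}{1468} - -1871\right) = 17 \left(\left(-2283\right) \frac{1}{1468} + 1871\right) = 17 \left(- \frac{2283}{1468} + 1871\right) = 17 \cdot \frac{2744345}{1468} = \frac{46653865}{1468}$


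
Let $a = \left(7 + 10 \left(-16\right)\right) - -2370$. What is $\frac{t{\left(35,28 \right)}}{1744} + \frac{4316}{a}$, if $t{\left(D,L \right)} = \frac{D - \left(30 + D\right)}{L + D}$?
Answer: $\frac{26341169}{13532568} \approx 1.9465$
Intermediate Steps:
$a = 2217$ ($a = \left(7 - 160\right) + 2370 = -153 + 2370 = 2217$)
$t{\left(D,L \right)} = - \frac{30}{D + L}$ ($t{\left(D,L \right)} = \frac{D - \left(30 + D\right)}{D + L} = - \frac{30}{D + L}$)
$\frac{t{\left(35,28 \right)}}{1744} + \frac{4316}{a} = \frac{\left(-30\right) \frac{1}{35 + 28}}{1744} + \frac{4316}{2217} = - \frac{30}{63} \cdot \frac{1}{1744} + 4316 \cdot \frac{1}{2217} = \left(-30\right) \frac{1}{63} \cdot \frac{1}{1744} + \frac{4316}{2217} = \left(- \frac{10}{21}\right) \frac{1}{1744} + \frac{4316}{2217} = - \frac{5}{18312} + \frac{4316}{2217} = \frac{26341169}{13532568}$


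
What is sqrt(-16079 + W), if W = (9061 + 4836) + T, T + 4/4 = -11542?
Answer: 15*I*sqrt(61) ≈ 117.15*I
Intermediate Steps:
T = -11543 (T = -1 - 11542 = -11543)
W = 2354 (W = (9061 + 4836) - 11543 = 13897 - 11543 = 2354)
sqrt(-16079 + W) = sqrt(-16079 + 2354) = sqrt(-13725) = 15*I*sqrt(61)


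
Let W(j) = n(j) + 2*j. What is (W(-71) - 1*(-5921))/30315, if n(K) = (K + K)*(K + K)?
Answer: 25943/30315 ≈ 0.85578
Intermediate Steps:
n(K) = 4*K² (n(K) = (2*K)*(2*K) = 4*K²)
W(j) = 2*j + 4*j² (W(j) = 4*j² + 2*j = 2*j + 4*j²)
(W(-71) - 1*(-5921))/30315 = (2*(-71)*(1 + 2*(-71)) - 1*(-5921))/30315 = (2*(-71)*(1 - 142) + 5921)*(1/30315) = (2*(-71)*(-141) + 5921)*(1/30315) = (20022 + 5921)*(1/30315) = 25943*(1/30315) = 25943/30315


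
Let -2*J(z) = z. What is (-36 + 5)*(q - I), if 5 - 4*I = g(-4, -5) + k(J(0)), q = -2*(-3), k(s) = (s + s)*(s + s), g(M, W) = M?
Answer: -465/4 ≈ -116.25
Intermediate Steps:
J(z) = -z/2
k(s) = 4*s**2 (k(s) = (2*s)*(2*s) = 4*s**2)
q = 6
I = 9/4 (I = 5/4 - (-4 + 4*(-1/2*0)**2)/4 = 5/4 - (-4 + 4*0**2)/4 = 5/4 - (-4 + 4*0)/4 = 5/4 - (-4 + 0)/4 = 5/4 - 1/4*(-4) = 5/4 + 1 = 9/4 ≈ 2.2500)
(-36 + 5)*(q - I) = (-36 + 5)*(6 - 1*9/4) = -31*(6 - 9/4) = -31*15/4 = -465/4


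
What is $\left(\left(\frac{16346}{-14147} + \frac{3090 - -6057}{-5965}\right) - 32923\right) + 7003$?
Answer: $- \frac{2187534188099}{84386855} \approx -25923.0$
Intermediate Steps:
$\left(\left(\frac{16346}{-14147} + \frac{3090 - -6057}{-5965}\right) - 32923\right) + 7003 = \left(\left(16346 \left(- \frac{1}{14147}\right) + \left(3090 + 6057\right) \left(- \frac{1}{5965}\right)\right) - 32923\right) + 7003 = \left(\left(- \frac{16346}{14147} + 9147 \left(- \frac{1}{5965}\right)\right) - 32923\right) + 7003 = \left(\left(- \frac{16346}{14147} - \frac{9147}{5965}\right) - 32923\right) + 7003 = \left(- \frac{226906499}{84386855} - 32923\right) + 7003 = - \frac{2778495333664}{84386855} + 7003 = - \frac{2187534188099}{84386855}$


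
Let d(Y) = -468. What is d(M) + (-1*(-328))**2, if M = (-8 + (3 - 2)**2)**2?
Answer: 107116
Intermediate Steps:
M = 49 (M = (-8 + 1**2)**2 = (-8 + 1)**2 = (-7)**2 = 49)
d(M) + (-1*(-328))**2 = -468 + (-1*(-328))**2 = -468 + 328**2 = -468 + 107584 = 107116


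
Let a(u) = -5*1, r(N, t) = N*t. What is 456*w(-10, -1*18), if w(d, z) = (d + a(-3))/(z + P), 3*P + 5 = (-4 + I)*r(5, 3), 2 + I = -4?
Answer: 1080/11 ≈ 98.182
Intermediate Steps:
a(u) = -5
I = -6 (I = -2 - 4 = -6)
P = -155/3 (P = -5/3 + ((-4 - 6)*(5*3))/3 = -5/3 + (-10*15)/3 = -5/3 + (⅓)*(-150) = -5/3 - 50 = -155/3 ≈ -51.667)
w(d, z) = (-5 + d)/(-155/3 + z) (w(d, z) = (d - 5)/(z - 155/3) = (-5 + d)/(-155/3 + z))
456*w(-10, -1*18) = 456*(3*(-5 - 10)/(-155 + 3*(-1*18))) = 456*(3*(-15)/(-155 + 3*(-18))) = 456*(3*(-15)/(-155 - 54)) = 456*(3*(-15)/(-209)) = 456*(3*(-1/209)*(-15)) = 456*(45/209) = 1080/11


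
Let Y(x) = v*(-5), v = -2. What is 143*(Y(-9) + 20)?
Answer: 4290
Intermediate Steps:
Y(x) = 10 (Y(x) = -2*(-5) = 10)
143*(Y(-9) + 20) = 143*(10 + 20) = 143*30 = 4290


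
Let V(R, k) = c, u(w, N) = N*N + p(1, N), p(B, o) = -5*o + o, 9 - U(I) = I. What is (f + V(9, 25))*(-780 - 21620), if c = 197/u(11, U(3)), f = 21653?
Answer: -1456184800/3 ≈ -4.8539e+8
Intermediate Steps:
U(I) = 9 - I
p(B, o) = -4*o
u(w, N) = N² - 4*N (u(w, N) = N*N - 4*N = N² - 4*N)
c = 197/12 (c = 197/(((9 - 1*3)*(-4 + (9 - 1*3)))) = 197/(((9 - 3)*(-4 + (9 - 3)))) = 197/((6*(-4 + 6))) = 197/((6*2)) = 197/12 ≈ 16.417)
V(R, k) = 197/12
(f + V(9, 25))*(-780 - 21620) = (21653 + 197/12)*(-780 - 21620) = (260033/12)*(-22400) = -1456184800/3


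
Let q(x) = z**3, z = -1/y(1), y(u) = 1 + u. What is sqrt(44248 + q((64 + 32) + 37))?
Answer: sqrt(707966)/4 ≈ 210.35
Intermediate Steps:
z = -1/2 (z = -1/(1 + 1) = -1/2 ≈ -0.50000)
q(x) = -1/8 (q(x) = (-1/2)**3 = -1/8)
sqrt(44248 + q((64 + 32) + 37)) = sqrt(44248 - 1/8) = sqrt(353983/8) = sqrt(707966)/4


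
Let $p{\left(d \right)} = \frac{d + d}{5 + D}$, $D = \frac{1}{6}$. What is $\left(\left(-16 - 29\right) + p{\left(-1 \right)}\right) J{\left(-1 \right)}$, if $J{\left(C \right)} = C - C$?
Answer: $0$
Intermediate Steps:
$D = \frac{1}{6} \approx 0.16667$
$J{\left(C \right)} = 0$
$p{\left(d \right)} = \frac{12 d}{31}$ ($p{\left(d \right)} = \frac{d + d}{5 + \frac{1}{6}} = \frac{2 d}{\frac{31}{6}} = 2 d \frac{6}{31} = \frac{12 d}{31}$)
$\left(\left(-16 - 29\right) + p{\left(-1 \right)}\right) J{\left(-1 \right)} = \left(\left(-16 - 29\right) + \frac{12}{31} \left(-1\right)\right) 0 = \left(-45 - \frac{12}{31}\right) 0 = \left(- \frac{1407}{31}\right) 0 = 0$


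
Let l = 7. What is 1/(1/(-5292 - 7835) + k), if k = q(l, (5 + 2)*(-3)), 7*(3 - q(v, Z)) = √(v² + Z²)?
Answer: -51694126/17239689 - 172318129*√10/172396890 ≈ -6.1594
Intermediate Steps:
q(v, Z) = 3 - √(Z² + v²)/7 (q(v, Z) = 3 - √(v² + Z²)/7 = 3 - √(Z² + v²)/7)
k = 3 - √10 (k = 3 - √(((5 + 2)*(-3))² + 7²)/7 = 3 - √((7*(-3))² + 49)/7 = 3 - √((-21)² + 49)/7 = 3 - √(441 + 49)/7 = 3 - √10 ≈ -0.16228)
1/(1/(-5292 - 7835) + k) = 1/(1/(-5292 - 7835) + (3 - √10)) = 1/(1/(-13127) + (3 - √10)) = 1/(-1/13127 + (3 - √10)) = 1/(39380/13127 - √10)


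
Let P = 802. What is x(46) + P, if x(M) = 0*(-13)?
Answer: 802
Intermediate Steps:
x(M) = 0
x(46) + P = 0 + 802 = 802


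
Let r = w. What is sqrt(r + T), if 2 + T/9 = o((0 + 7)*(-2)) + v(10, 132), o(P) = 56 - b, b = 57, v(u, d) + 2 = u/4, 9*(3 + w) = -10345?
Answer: I*sqrt(42298)/6 ≈ 34.277*I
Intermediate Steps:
w = -10372/9 (w = -3 + (1/9)*(-10345) = -3 - 10345/9 = -10372/9 ≈ -1152.4)
v(u, d) = -2 + u/4
r = -10372/9 ≈ -1152.4
o(P) = -1 (o(P) = 56 - 1*57 = 56 - 57 = -1)
T = -45/2 (T = -18 + 9*(-1 + (-2 + (1/4)*10)) = -18 + 9*(-1 + (-2 + 5/2)) = -18 + 9*(-1 + 1/2) = -18 + 9*(-1/2) = -18 - 9/2 = -45/2 ≈ -22.500)
sqrt(r + T) = sqrt(-10372/9 - 45/2) = sqrt(-21149/18) = I*sqrt(42298)/6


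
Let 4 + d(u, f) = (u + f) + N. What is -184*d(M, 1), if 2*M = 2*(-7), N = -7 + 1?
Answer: 2944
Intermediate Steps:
N = -6
M = -7 (M = (2*(-7))/2 = (½)*(-14) = -7)
d(u, f) = -10 + f + u (d(u, f) = -4 + ((u + f) - 6) = -4 + ((f + u) - 6) = -4 + (-6 + f + u) = -10 + f + u)
-184*d(M, 1) = -184*(-10 + 1 - 7) = -184*(-16) = 2944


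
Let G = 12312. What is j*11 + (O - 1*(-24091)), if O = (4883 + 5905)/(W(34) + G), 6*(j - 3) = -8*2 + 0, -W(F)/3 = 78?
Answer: 48504362/2013 ≈ 24096.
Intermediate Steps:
W(F) = -234 (W(F) = -3*78 = -234)
j = ⅓ (j = 3 + (-8*2 + 0)/6 = 3 + (-16 + 0)/6 = 3 + (⅙)*(-16) = 3 - 8/3 = ⅓ ≈ 0.33333)
O = 1798/2013 (O = (4883 + 5905)/(-234 + 12312) = 10788/12078 = 10788*(1/12078) = 1798/2013 ≈ 0.89319)
j*11 + (O - 1*(-24091)) = (⅓)*11 + (1798/2013 - 1*(-24091)) = 11/3 + (1798/2013 + 24091) = 11/3 + 48496981/2013 = 48504362/2013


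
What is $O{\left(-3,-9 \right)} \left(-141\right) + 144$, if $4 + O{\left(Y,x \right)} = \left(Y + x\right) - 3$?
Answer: $2823$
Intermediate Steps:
$O{\left(Y,x \right)} = -7 + Y + x$ ($O{\left(Y,x \right)} = -4 - \left(3 - Y - x\right) = -4 + \left(-3 + Y + x\right) = -7 + Y + x$)
$O{\left(-3,-9 \right)} \left(-141\right) + 144 = \left(-7 - 3 - 9\right) \left(-141\right) + 144 = \left(-19\right) \left(-141\right) + 144 = 2679 + 144 = 2823$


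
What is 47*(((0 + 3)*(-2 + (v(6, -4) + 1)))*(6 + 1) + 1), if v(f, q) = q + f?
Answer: 1034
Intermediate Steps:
v(f, q) = f + q
47*(((0 + 3)*(-2 + (v(6, -4) + 1)))*(6 + 1) + 1) = 47*(((0 + 3)*(-2 + ((6 - 4) + 1)))*(6 + 1) + 1) = 47*((3*(-2 + (2 + 1)))*7 + 1) = 47*((3*(-2 + 3))*7 + 1) = 47*((3*1)*7 + 1) = 47*(3*7 + 1) = 47*(21 + 1) = 47*22 = 1034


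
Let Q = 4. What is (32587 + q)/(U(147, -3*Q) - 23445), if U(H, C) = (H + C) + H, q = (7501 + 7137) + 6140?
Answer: -53365/23163 ≈ -2.3039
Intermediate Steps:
q = 20778 (q = 14638 + 6140 = 20778)
U(H, C) = C + 2*H (U(H, C) = (C + H) + H = C + 2*H)
(32587 + q)/(U(147, -3*Q) - 23445) = (32587 + 20778)/((-3*4 + 2*147) - 23445) = 53365/((-12 + 294) - 23445) = 53365/(282 - 23445) = 53365/(-23163) = 53365*(-1/23163) = -53365/23163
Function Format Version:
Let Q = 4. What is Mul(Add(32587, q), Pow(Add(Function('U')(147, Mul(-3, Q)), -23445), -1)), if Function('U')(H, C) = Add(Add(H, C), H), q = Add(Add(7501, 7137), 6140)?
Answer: Rational(-53365, 23163) ≈ -2.3039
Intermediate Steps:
q = 20778 (q = Add(14638, 6140) = 20778)
Function('U')(H, C) = Add(C, Mul(2, H)) (Function('U')(H, C) = Add(Add(C, H), H) = Add(C, Mul(2, H)))
Mul(Add(32587, q), Pow(Add(Function('U')(147, Mul(-3, Q)), -23445), -1)) = Mul(Add(32587, 20778), Pow(Add(Add(Mul(-3, 4), Mul(2, 147)), -23445), -1)) = Mul(53365, Pow(Add(Add(-12, 294), -23445), -1)) = Mul(53365, Pow(Add(282, -23445), -1)) = Mul(53365, Pow(-23163, -1)) = Mul(53365, Rational(-1, 23163)) = Rational(-53365, 23163)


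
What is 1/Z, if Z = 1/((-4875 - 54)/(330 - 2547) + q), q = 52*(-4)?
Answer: -152069/739 ≈ -205.78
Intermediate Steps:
q = -208
Z = -739/152069 (Z = 1/((-4875 - 54)/(330 - 2547) - 208) = 1/(-4929/(-2217) - 208) = 1/(-4929*(-1/2217) - 208) = 1/(1643/739 - 208) = 1/(-152069/739) = -739/152069 ≈ -0.0048596)
1/Z = 1/(-739/152069) = -152069/739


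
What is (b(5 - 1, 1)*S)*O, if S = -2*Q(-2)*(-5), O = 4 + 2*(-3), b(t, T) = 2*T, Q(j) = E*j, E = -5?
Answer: -400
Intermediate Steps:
Q(j) = -5*j
O = -2 (O = 4 - 6 = -2)
S = 100 (S = -(-10)*(-2)*(-5) = -2*10*(-5) = -20*(-5) = 100)
(b(5 - 1, 1)*S)*O = ((2*1)*100)*(-2) = (2*100)*(-2) = 200*(-2) = -400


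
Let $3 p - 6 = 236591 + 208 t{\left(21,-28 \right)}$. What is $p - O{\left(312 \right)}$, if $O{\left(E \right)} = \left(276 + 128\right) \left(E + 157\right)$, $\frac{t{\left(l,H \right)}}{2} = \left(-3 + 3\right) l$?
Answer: $- \frac{331831}{3} \approx -1.1061 \cdot 10^{5}$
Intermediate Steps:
$t{\left(l,H \right)} = 0$ ($t{\left(l,H \right)} = 2 \left(-3 + 3\right) l = 2 \cdot 0 l = 2 \cdot 0 = 0$)
$O{\left(E \right)} = 63428 + 404 E$ ($O{\left(E \right)} = 404 \left(157 + E\right) = 63428 + 404 E$)
$p = \frac{236597}{3}$ ($p = 2 + \frac{236591 + 208 \cdot 0}{3} = 2 + \frac{236591 + 0}{3} = 2 + \frac{1}{3} \cdot 236591 = 2 + \frac{236591}{3} = \frac{236597}{3} \approx 78866.0$)
$p - O{\left(312 \right)} = \frac{236597}{3} - \left(63428 + 404 \cdot 312\right) = \frac{236597}{3} - \left(63428 + 126048\right) = \frac{236597}{3} - 189476 = - \frac{331831}{3}$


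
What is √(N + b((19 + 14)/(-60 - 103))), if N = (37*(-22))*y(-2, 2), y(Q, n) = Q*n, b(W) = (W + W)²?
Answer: 2*√21628255/163 ≈ 57.063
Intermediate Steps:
b(W) = 4*W² (b(W) = (2*W)² = 4*W²)
N = 3256 (N = (37*(-22))*(-2*2) = -814*(-4) = 3256)
√(N + b((19 + 14)/(-60 - 103))) = √(3256 + 4*((19 + 14)/(-60 - 103))²) = √(3256 + 4*(33/(-163))²) = √(3256 + 4*(33*(-1/163))²) = √(3256 + 4*(-33/163)²) = √(3256 + 4*(1089/26569)) = √(3256 + 4356/26569) = √(86513020/26569) = 2*√21628255/163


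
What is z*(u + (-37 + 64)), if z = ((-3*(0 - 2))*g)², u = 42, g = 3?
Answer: 22356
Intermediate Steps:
z = 324 (z = (-3*(0 - 2)*3)² = (-3*(-2)*3)² = (6*3)² = 18² = 324)
z*(u + (-37 + 64)) = 324*(42 + (-37 + 64)) = 324*(42 + 27) = 324*69 = 22356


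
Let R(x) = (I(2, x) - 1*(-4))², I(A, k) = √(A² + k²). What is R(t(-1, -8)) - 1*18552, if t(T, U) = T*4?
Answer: -18516 + 16*√5 ≈ -18480.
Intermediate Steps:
t(T, U) = 4*T
R(x) = (4 + √(4 + x²))² (R(x) = (√(2² + x²) - 1*(-4))² = (√(4 + x²) + 4)² = (4 + √(4 + x²))²)
R(t(-1, -8)) - 1*18552 = (4 + √(4 + (4*(-1))²))² - 1*18552 = (4 + √(4 + (-4)²))² - 18552 = (4 + √(4 + 16))² - 18552 = (4 + √20)² - 18552 = (4 + 2*√5)² - 18552 = -18552 + (4 + 2*√5)²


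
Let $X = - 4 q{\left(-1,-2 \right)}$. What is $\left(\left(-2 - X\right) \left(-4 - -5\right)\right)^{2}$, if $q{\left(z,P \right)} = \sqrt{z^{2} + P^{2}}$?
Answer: $84 - 16 \sqrt{5} \approx 48.223$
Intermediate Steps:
$q{\left(z,P \right)} = \sqrt{P^{2} + z^{2}}$
$X = - 4 \sqrt{5}$ ($X = - 4 \sqrt{\left(-2\right)^{2} + \left(-1\right)^{2}} = - 4 \sqrt{4 + 1} = - 4 \sqrt{5} \approx -8.9443$)
$\left(\left(-2 - X\right) \left(-4 - -5\right)\right)^{2} = \left(\left(-2 - - 4 \sqrt{5}\right) \left(-4 - -5\right)\right)^{2} = \left(\left(-2 + 4 \sqrt{5}\right) \left(-4 + 5\right)\right)^{2} = \left(\left(-2 + 4 \sqrt{5}\right) 1\right)^{2} = \left(-2 + 4 \sqrt{5}\right)^{2}$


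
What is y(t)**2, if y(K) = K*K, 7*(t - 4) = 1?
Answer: 707281/2401 ≈ 294.58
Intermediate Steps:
t = 29/7 (t = 4 + (1/7)*1 = 4 + 1/7 = 29/7 ≈ 4.1429)
y(K) = K**2
y(t)**2 = ((29/7)**2)**2 = (841/49)**2 = 707281/2401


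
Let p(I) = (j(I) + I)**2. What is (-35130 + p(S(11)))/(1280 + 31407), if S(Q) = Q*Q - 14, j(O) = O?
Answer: 10666/32687 ≈ 0.32631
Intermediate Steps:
S(Q) = -14 + Q**2 (S(Q) = Q**2 - 14 = -14 + Q**2)
p(I) = 4*I**2 (p(I) = (I + I)**2 = (2*I)**2 = 4*I**2)
(-35130 + p(S(11)))/(1280 + 31407) = (-35130 + 4*(-14 + 11**2)**2)/(1280 + 31407) = (-35130 + 4*(-14 + 121)**2)/32687 = (-35130 + 4*107**2)*(1/32687) = (-35130 + 4*11449)*(1/32687) = (-35130 + 45796)*(1/32687) = 10666*(1/32687) = 10666/32687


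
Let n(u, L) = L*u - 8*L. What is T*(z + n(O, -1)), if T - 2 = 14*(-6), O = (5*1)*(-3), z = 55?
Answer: -6396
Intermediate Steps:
O = -15 (O = 5*(-3) = -15)
n(u, L) = -8*L + L*u
T = -82 (T = 2 + 14*(-6) = 2 - 84 = -82)
T*(z + n(O, -1)) = -82*(55 - (-8 - 15)) = -82*(55 - 1*(-23)) = -82*(55 + 23) = -82*78 = -6396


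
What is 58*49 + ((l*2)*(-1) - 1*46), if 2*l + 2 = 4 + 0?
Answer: 2794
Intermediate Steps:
l = 1 (l = -1 + (4 + 0)/2 = -1 + (½)*4 = -1 + 2 = 1)
58*49 + ((l*2)*(-1) - 1*46) = 58*49 + ((1*2)*(-1) - 1*46) = 2842 + (2*(-1) - 46) = 2842 + (-2 - 46) = 2842 - 48 = 2794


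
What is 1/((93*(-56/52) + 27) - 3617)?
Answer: -13/47972 ≈ -0.00027099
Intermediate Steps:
1/((93*(-56/52) + 27) - 3617) = 1/((93*(-56*1/52) + 27) - 3617) = 1/((93*(-14/13) + 27) - 3617) = 1/((-1302/13 + 27) - 3617) = 1/(-951/13 - 3617) = 1/(-47972/13) = -13/47972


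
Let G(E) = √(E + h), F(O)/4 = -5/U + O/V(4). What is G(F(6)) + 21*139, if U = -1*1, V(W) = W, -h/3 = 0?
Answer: 2919 + √26 ≈ 2924.1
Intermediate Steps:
h = 0 (h = -3*0 = 0)
U = -1
F(O) = 20 + O (F(O) = 4*(-5/(-1) + O/4) = 4*(-5*(-1) + O*(¼)) = 4*(5 + O/4) = 20 + O)
G(E) = √E (G(E) = √(E + 0) = √E)
G(F(6)) + 21*139 = √(20 + 6) + 21*139 = √26 + 2919 = 2919 + √26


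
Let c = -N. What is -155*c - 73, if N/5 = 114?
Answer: 88277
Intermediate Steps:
N = 570 (N = 5*114 = 570)
c = -570 (c = -1*570 = -570)
-155*c - 73 = -155*(-570) - 73 = 88350 - 73 = 88277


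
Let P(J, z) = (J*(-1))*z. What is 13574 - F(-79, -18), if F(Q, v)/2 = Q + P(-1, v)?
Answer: 13768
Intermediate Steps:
P(J, z) = -J*z (P(J, z) = (-J)*z = -J*z)
F(Q, v) = 2*Q + 2*v (F(Q, v) = 2*(Q - 1*(-1)*v) = 2*(Q + v) = 2*Q + 2*v)
13574 - F(-79, -18) = 13574 - (2*(-79) + 2*(-18)) = 13574 - (-158 - 36) = 13574 - 1*(-194) = 13574 + 194 = 13768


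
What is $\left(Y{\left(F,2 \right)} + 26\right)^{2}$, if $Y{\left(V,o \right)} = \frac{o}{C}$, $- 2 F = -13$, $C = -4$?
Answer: $\frac{2601}{4} \approx 650.25$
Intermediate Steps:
$F = \frac{13}{2}$ ($F = \left(- \frac{1}{2}\right) \left(-13\right) = \frac{13}{2} \approx 6.5$)
$Y{\left(V,o \right)} = - \frac{o}{4}$ ($Y{\left(V,o \right)} = \frac{o}{-4} = o \left(- \frac{1}{4}\right) = - \frac{o}{4}$)
$\left(Y{\left(F,2 \right)} + 26\right)^{2} = \left(\left(- \frac{1}{4}\right) 2 + 26\right)^{2} = \left(- \frac{1}{2} + 26\right)^{2} = \left(\frac{51}{2}\right)^{2} = \frac{2601}{4}$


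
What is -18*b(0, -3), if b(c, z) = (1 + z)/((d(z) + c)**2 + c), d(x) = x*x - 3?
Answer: 1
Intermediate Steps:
d(x) = -3 + x**2 (d(x) = x**2 - 3 = -3 + x**2)
b(c, z) = (1 + z)/(c + (-3 + c + z**2)**2) (b(c, z) = (1 + z)/(((-3 + z**2) + c)**2 + c) = (1 + z)/((-3 + c + z**2)**2 + c) = (1 + z)/(c + (-3 + c + z**2)**2))
-18*b(0, -3) = -18*(1 - 3)/(0 + (-3 + 0 + (-3)**2)**2) = -18*(-2)/(0 + (-3 + 0 + 9)**2) = -18*(-2)/(0 + 6**2) = -18*(-2)/(0 + 36) = -18*(-2)/36 = -(-2)/2 = -18*(-1/18) = 1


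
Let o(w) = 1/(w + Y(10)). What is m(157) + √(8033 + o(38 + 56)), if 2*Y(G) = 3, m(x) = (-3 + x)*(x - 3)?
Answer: 23716 + √293052255/191 ≈ 23806.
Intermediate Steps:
m(x) = (-3 + x)² (m(x) = (-3 + x)*(-3 + x) = (-3 + x)²)
Y(G) = 3/2 (Y(G) = (½)*3 = 3/2)
o(w) = 1/(3/2 + w) (o(w) = 1/(w + 3/2) = 1/(3/2 + w))
m(157) + √(8033 + o(38 + 56)) = (-3 + 157)² + √(8033 + 2/(3 + 2*(38 + 56))) = 154² + √(8033 + 2/(3 + 2*94)) = 23716 + √(8033 + 2/(3 + 188)) = 23716 + √(8033 + 2/191) = 23716 + √(1534305/191) = 23716 + √293052255/191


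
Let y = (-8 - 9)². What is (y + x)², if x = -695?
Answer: 164836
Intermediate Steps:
y = 289 (y = (-17)² = 289)
(y + x)² = (289 - 695)² = (-406)² = 164836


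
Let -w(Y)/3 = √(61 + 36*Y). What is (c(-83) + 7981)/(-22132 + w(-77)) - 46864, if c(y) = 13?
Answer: 6*(-23432*√2711 + 172867007*I)/(-22132*I + 3*√2711) ≈ -46864.0 + 0.0025492*I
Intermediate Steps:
w(Y) = -3*√(61 + 36*Y)
(c(-83) + 7981)/(-22132 + w(-77)) - 46864 = (13 + 7981)/(-22132 - 3*√(61 + 36*(-77))) - 46864 = 7994/(-22132 - 3*√(61 - 2772)) - 46864 = 7994/(-22132 - 3*I*√2711) - 46864 = -46864 + 7994/(-22132 - 3*I*√2711)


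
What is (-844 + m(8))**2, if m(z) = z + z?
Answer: 685584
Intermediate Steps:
m(z) = 2*z
(-844 + m(8))**2 = (-844 + 2*8)**2 = (-844 + 16)**2 = (-828)**2 = 685584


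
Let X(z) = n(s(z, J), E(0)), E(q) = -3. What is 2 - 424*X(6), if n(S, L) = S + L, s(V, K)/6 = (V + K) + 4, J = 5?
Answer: -36886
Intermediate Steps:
s(V, K) = 24 + 6*K + 6*V (s(V, K) = 6*((V + K) + 4) = 6*((K + V) + 4) = 6*(4 + K + V) = 24 + 6*K + 6*V)
n(S, L) = L + S
X(z) = 51 + 6*z (X(z) = -3 + (24 + 6*5 + 6*z) = -3 + (24 + 30 + 6*z) = -3 + (54 + 6*z) = 51 + 6*z)
2 - 424*X(6) = 2 - 424*(51 + 6*6) = 2 - 424*(51 + 36) = 2 - 424*87 = 2 - 36888 = -36886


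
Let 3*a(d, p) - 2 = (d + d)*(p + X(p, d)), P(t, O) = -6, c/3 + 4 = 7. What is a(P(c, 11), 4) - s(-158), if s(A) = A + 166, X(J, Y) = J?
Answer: -118/3 ≈ -39.333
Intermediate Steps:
c = 9 (c = -12 + 3*7 = -12 + 21 = 9)
a(d, p) = ⅔ + 4*d*p/3 (a(d, p) = ⅔ + ((d + d)*(p + p))/3 = ⅔ + ((2*d)*(2*p))/3 = ⅔ + (4*d*p)/3 = ⅔ + 4*d*p/3)
s(A) = 166 + A
a(P(c, 11), 4) - s(-158) = (⅔ + (4/3)*(-6)*4) - (166 - 158) = (⅔ - 32) - 1*8 = -94/3 - 8 = -118/3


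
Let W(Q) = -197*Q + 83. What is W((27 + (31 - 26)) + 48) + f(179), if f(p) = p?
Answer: -15498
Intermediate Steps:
W(Q) = 83 - 197*Q
W((27 + (31 - 26)) + 48) + f(179) = (83 - 197*((27 + (31 - 26)) + 48)) + 179 = (83 - 197*((27 + 5) + 48)) + 179 = (83 - 197*(32 + 48)) + 179 = (83 - 197*80) + 179 = (83 - 15760) + 179 = -15677 + 179 = -15498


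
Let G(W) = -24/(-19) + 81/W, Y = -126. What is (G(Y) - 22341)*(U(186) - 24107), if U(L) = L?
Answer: 7481659119/14 ≈ 5.3440e+8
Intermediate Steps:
G(W) = 24/19 + 81/W (G(W) = -24*(-1/19) + 81/W = 24/19 + 81/W)
(G(Y) - 22341)*(U(186) - 24107) = ((24/19 + 81/(-126)) - 22341)*(186 - 24107) = ((24/19 + 81*(-1/126)) - 22341)*(-23921) = ((24/19 - 9/14) - 22341)*(-23921) = (165/266 - 22341)*(-23921) = -5942541/266*(-23921) = 7481659119/14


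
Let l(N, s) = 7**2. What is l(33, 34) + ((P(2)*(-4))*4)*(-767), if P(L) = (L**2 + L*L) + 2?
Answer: 122769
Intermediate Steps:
P(L) = 2 + 2*L**2 (P(L) = (L**2 + L**2) + 2 = 2*L**2 + 2 = 2 + 2*L**2)
l(N, s) = 49
l(33, 34) + ((P(2)*(-4))*4)*(-767) = 49 + (((2 + 2*2**2)*(-4))*4)*(-767) = 49 + (((2 + 2*4)*(-4))*4)*(-767) = 49 + (((2 + 8)*(-4))*4)*(-767) = 49 + ((10*(-4))*4)*(-767) = 49 - 40*4*(-767) = 49 - 160*(-767) = 49 + 122720 = 122769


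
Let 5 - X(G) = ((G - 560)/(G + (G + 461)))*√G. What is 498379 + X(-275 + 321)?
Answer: 498384 + 514*√46/553 ≈ 4.9839e+5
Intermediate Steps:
X(G) = 5 - √G*(-560 + G)/(461 + 2*G) (X(G) = 5 - (G - 560)/(G + (G + 461))*√G = 5 - (-560 + G)/(G + (461 + G))*√G = 5 - (-560 + G)/(461 + 2*G)*√G = 5 - √G*(-560 + G)/(461 + 2*G))
498379 + X(-275 + 321) = 498379 + (2305 - (-275 + 321)^(3/2) + 10*(-275 + 321) + 560*√(-275 + 321))/(461 + 2*(-275 + 321)) = 498379 + (2305 - 46^(3/2) + 10*46 + 560*√46)/(461 + 2*46) = 498379 + (2305 - 46*√46 + 460 + 560*√46)/(461 + 92) = 498379 + (2305 - 46*√46 + 460 + 560*√46)/553 = 498379 + (2765 + 514*√46)/553 = 498379 + (5 + 514*√46/553) = 498384 + 514*√46/553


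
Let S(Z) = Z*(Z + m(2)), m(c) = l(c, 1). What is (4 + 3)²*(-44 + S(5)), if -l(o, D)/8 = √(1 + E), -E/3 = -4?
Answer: -931 - 1960*√13 ≈ -7997.9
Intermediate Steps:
E = 12 (E = -3*(-4) = 12)
l(o, D) = -8*√13 (l(o, D) = -8*√(1 + 12) = -8*√13)
m(c) = -8*√13
S(Z) = Z*(Z - 8*√13)
(4 + 3)²*(-44 + S(5)) = (4 + 3)²*(-44 + 5*(5 - 8*√13)) = 7²*(-44 + (25 - 40*√13)) = 49*(-19 - 40*√13) = -931 - 1960*√13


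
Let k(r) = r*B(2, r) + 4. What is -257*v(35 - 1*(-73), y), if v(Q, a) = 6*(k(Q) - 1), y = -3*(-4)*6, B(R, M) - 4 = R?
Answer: -1003842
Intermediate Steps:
B(R, M) = 4 + R
k(r) = 4 + 6*r (k(r) = r*(4 + 2) + 4 = r*6 + 4 = 6*r + 4 = 4 + 6*r)
y = 72 (y = 12*6 = 72)
v(Q, a) = 18 + 36*Q (v(Q, a) = 6*((4 + 6*Q) - 1) = 6*(3 + 6*Q) = 18 + 36*Q)
-257*v(35 - 1*(-73), y) = -257*(18 + 36*(35 - 1*(-73))) = -257*(18 + 36*(35 + 73)) = -257*(18 + 36*108) = -257*(18 + 3888) = -257*3906 = -1003842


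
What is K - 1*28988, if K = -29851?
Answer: -58839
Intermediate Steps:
K - 1*28988 = -29851 - 1*28988 = -29851 - 28988 = -58839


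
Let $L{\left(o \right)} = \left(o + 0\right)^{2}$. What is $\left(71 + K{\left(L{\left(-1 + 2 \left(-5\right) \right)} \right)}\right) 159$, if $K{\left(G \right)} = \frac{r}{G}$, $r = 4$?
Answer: $\frac{1366605}{121} \approx 11294.0$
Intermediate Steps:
$L{\left(o \right)} = o^{2}$
$K{\left(G \right)} = \frac{4}{G}$
$\left(71 + K{\left(L{\left(-1 + 2 \left(-5\right) \right)} \right)}\right) 159 = \left(71 + \frac{4}{\left(-1 + 2 \left(-5\right)\right)^{2}}\right) 159 = \left(71 + \frac{4}{\left(-1 - 10\right)^{2}}\right) 159 = \left(71 + \frac{4}{\left(-11\right)^{2}}\right) 159 = \left(71 + \frac{4}{121}\right) 159 = \frac{8595}{121} \cdot 159 = \frac{1366605}{121}$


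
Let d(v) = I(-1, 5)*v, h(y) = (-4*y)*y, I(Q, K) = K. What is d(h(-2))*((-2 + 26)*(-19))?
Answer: 36480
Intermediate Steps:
h(y) = -4*y²
d(v) = 5*v
d(h(-2))*((-2 + 26)*(-19)) = (5*(-4*(-2)²))*((-2 + 26)*(-19)) = (5*(-4*4))*(24*(-19)) = (5*(-16))*(-456) = -80*(-456) = 36480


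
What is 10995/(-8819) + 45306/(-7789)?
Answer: -485193669/68691191 ≈ -7.0634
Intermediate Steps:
10995/(-8819) + 45306/(-7789) = 10995*(-1/8819) + 45306*(-1/7789) = -10995/8819 - 45306/7789 = -485193669/68691191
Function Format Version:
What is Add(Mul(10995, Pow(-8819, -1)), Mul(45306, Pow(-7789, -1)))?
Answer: Rational(-485193669, 68691191) ≈ -7.0634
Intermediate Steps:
Add(Mul(10995, Pow(-8819, -1)), Mul(45306, Pow(-7789, -1))) = Add(Mul(10995, Rational(-1, 8819)), Mul(45306, Rational(-1, 7789))) = Add(Rational(-10995, 8819), Rational(-45306, 7789)) = Rational(-485193669, 68691191)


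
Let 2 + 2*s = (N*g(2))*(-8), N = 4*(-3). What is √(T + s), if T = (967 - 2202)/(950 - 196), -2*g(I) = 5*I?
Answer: I*√816234/58 ≈ 15.577*I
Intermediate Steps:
g(I) = -5*I/2
N = -12
s = -241 (s = -1 + (-(-30)*2*(-8))/2 = -1 + (-12*(-5)*(-8))/2 = -1 + (60*(-8))/2 = -1 + (½)*(-480) = -1 - 240 = -241)
T = -95/58 (T = -1235/754 = -1235*1/754 = -95/58 ≈ -1.6379)
√(T + s) = √(-95/58 - 241) = √(-14073/58) = I*√816234/58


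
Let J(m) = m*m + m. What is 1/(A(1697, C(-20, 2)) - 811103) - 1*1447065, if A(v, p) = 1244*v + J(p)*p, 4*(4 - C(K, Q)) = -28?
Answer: -1883234991104/1301417 ≈ -1.4471e+6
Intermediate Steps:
C(K, Q) = 11 (C(K, Q) = 4 - ¼*(-28) = 4 + 7 = 11)
J(m) = m + m² (J(m) = m² + m = m + m²)
A(v, p) = 1244*v + p²*(1 + p) (A(v, p) = 1244*v + (p*(1 + p))*p = 1244*v + p²*(1 + p))
1/(A(1697, C(-20, 2)) - 811103) - 1*1447065 = 1/((1244*1697 + 11²*(1 + 11)) - 811103) - 1*1447065 = 1/((2111068 + 121*12) - 811103) - 1447065 = 1/((2111068 + 1452) - 811103) - 1447065 = 1/(2112520 - 811103) - 1447065 = 1/1301417 - 1447065 = -1883234991104/1301417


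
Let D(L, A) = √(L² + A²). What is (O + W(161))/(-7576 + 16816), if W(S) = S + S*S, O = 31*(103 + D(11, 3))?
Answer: 5855/1848 + 31*√130/9240 ≈ 3.2065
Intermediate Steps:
D(L, A) = √(A² + L²)
O = 3193 + 31*√130 (O = 31*(103 + √(3² + 11²)) = 31*(103 + √(9 + 121)) = 31*(103 + √130) = 3193 + 31*√130 ≈ 3546.5)
W(S) = S + S²
(O + W(161))/(-7576 + 16816) = ((3193 + 31*√130) + 161*(1 + 161))/(-7576 + 16816) = ((3193 + 31*√130) + 161*162)/9240 = ((3193 + 31*√130) + 26082)*(1/9240) = (29275 + 31*√130)*(1/9240) = 5855/1848 + 31*√130/9240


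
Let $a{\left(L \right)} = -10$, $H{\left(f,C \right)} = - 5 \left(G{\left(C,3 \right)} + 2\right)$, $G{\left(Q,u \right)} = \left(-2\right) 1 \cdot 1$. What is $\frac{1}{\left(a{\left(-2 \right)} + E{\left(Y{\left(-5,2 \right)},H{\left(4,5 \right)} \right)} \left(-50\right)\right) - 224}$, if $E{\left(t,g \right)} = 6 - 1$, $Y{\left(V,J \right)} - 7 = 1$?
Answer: $- \frac{1}{484} \approx -0.0020661$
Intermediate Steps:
$Y{\left(V,J \right)} = 8$ ($Y{\left(V,J \right)} = 7 + 1 = 8$)
$G{\left(Q,u \right)} = -2$ ($G{\left(Q,u \right)} = \left(-2\right) 1 = -2$)
$H{\left(f,C \right)} = 0$ ($H{\left(f,C \right)} = - 5 \left(-2 + 2\right) = \left(-5\right) 0 = 0$)
$E{\left(t,g \right)} = 5$
$\frac{1}{\left(a{\left(-2 \right)} + E{\left(Y{\left(-5,2 \right)},H{\left(4,5 \right)} \right)} \left(-50\right)\right) - 224} = \frac{1}{\left(-10 + 5 \left(-50\right)\right) - 224} = \frac{1}{\left(-10 - 250\right) - 224} = \frac{1}{-260 - 224} = \frac{1}{-484} = - \frac{1}{484}$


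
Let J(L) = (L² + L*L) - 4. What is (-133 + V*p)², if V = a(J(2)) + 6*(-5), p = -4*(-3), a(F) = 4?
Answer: 198025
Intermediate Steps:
J(L) = -4 + 2*L² (J(L) = (L² + L²) - 4 = 2*L² - 4 = -4 + 2*L²)
p = 12
V = -26 (V = 4 + 6*(-5) = 4 - 30 = -26)
(-133 + V*p)² = (-133 - 26*12)² = (-133 - 312)² = (-445)² = 198025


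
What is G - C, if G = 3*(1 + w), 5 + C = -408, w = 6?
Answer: 434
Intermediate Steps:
C = -413 (C = -5 - 408 = -413)
G = 21 (G = 3*(1 + 6) = 3*7 = 21)
G - C = 21 - 1*(-413) = 21 + 413 = 434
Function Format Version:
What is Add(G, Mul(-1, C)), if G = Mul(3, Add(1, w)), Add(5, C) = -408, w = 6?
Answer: 434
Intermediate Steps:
C = -413 (C = Add(-5, -408) = -413)
G = 21 (G = Mul(3, Add(1, 6)) = Mul(3, 7) = 21)
Add(G, Mul(-1, C)) = Add(21, Mul(-1, -413)) = Add(21, 413) = 434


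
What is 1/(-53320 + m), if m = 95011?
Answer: 1/41691 ≈ 2.3986e-5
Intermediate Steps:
1/(-53320 + m) = 1/(-53320 + 95011) = 1/41691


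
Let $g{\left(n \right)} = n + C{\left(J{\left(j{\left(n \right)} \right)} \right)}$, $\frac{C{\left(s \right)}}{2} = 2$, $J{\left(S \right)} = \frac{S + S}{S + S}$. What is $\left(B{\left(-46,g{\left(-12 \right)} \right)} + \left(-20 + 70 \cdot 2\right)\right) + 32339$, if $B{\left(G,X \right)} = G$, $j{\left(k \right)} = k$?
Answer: $32413$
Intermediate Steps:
$J{\left(S \right)} = 1$ ($J{\left(S \right)} = \frac{2 S}{2 S} = 2 S \frac{1}{2 S} = 1$)
$C{\left(s \right)} = 4$ ($C{\left(s \right)} = 2 \cdot 2 = 4$)
$g{\left(n \right)} = 4 + n$ ($g{\left(n \right)} = n + 4 = 4 + n$)
$\left(B{\left(-46,g{\left(-12 \right)} \right)} + \left(-20 + 70 \cdot 2\right)\right) + 32339 = \left(-46 + \left(-20 + 70 \cdot 2\right)\right) + 32339 = \left(-46 + \left(-20 + 140\right)\right) + 32339 = \left(-46 + 120\right) + 32339 = 74 + 32339 = 32413$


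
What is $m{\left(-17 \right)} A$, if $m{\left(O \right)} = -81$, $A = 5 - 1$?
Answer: $-324$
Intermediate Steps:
$A = 4$
$m{\left(-17 \right)} A = \left(-81\right) 4 = -324$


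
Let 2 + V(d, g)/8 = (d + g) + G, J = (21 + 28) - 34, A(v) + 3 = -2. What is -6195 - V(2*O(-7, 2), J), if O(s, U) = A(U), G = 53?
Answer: -6643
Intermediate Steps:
A(v) = -5 (A(v) = -3 - 2 = -5)
O(s, U) = -5
J = 15 (J = 49 - 34 = 15)
V(d, g) = 408 + 8*d + 8*g (V(d, g) = -16 + 8*((d + g) + 53) = -16 + 8*(53 + d + g) = -16 + (424 + 8*d + 8*g) = 408 + 8*d + 8*g)
-6195 - V(2*O(-7, 2), J) = -6195 - (408 + 8*(2*(-5)) + 8*15) = -6195 - (408 + 8*(-10) + 120) = -6195 - (408 - 80 + 120) = -6195 - 1*448 = -6195 - 448 = -6643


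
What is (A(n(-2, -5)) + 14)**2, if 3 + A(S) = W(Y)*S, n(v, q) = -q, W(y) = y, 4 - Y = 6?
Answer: 1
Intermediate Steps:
Y = -2 (Y = 4 - 1*6 = 4 - 6 = -2)
A(S) = -3 - 2*S
(A(n(-2, -5)) + 14)**2 = ((-3 - (-2)*(-5)) + 14)**2 = ((-3 - 2*5) + 14)**2 = ((-3 - 10) + 14)**2 = (-13 + 14)**2 = 1**2 = 1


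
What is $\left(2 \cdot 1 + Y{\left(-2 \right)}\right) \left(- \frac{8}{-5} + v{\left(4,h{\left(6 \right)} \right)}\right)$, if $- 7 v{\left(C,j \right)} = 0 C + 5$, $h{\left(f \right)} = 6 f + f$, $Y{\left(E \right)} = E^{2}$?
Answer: $\frac{186}{35} \approx 5.3143$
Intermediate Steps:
$h{\left(f \right)} = 7 f$
$v{\left(C,j \right)} = - \frac{5}{7}$ ($v{\left(C,j \right)} = - \frac{0 C + 5}{7} = - \frac{0 + 5}{7} = \left(- \frac{1}{7}\right) 5 = - \frac{5}{7}$)
$\left(2 \cdot 1 + Y{\left(-2 \right)}\right) \left(- \frac{8}{-5} + v{\left(4,h{\left(6 \right)} \right)}\right) = \left(2 \cdot 1 + \left(-2\right)^{2}\right) \left(- \frac{8}{-5} - \frac{5}{7}\right) = \left(2 + 4\right) \left(\left(-8\right) \left(- \frac{1}{5}\right) - \frac{5}{7}\right) = 6 \left(\frac{8}{5} - \frac{5}{7}\right) = 6 \cdot \frac{31}{35} = \frac{186}{35}$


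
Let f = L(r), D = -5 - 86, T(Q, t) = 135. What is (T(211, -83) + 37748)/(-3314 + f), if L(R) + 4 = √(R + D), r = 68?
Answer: -125695794/11009147 - 37883*I*√23/11009147 ≈ -11.417 - 0.016503*I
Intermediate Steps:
D = -91
L(R) = -4 + √(-91 + R) (L(R) = -4 + √(R - 91) = -4 + √(-91 + R))
f = -4 + I*√23 (f = -4 + √(-91 + 68) = -4 + √(-23) = -4 + I*√23 ≈ -4.0 + 4.7958*I)
(T(211, -83) + 37748)/(-3314 + f) = (135 + 37748)/(-3314 + (-4 + I*√23)) = 37883/(-3318 + I*√23)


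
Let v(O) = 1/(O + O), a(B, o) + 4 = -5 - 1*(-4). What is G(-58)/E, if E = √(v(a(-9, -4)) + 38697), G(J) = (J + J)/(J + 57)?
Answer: 116*√3869690/386969 ≈ 0.58968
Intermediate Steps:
a(B, o) = -5 (a(B, o) = -4 + (-5 - 1*(-4)) = -4 + (-5 + 4) = -4 - 1 = -5)
v(O) = 1/(2*O)
G(J) = 2*J/(57 + J) (G(J) = (2*J)/(57 + J) = 2*J/(57 + J))
E = √3869690/10 (E = √((½)/(-5) + 38697) = √((½)*(-⅕) + 38697) = √(-⅒ + 38697) = √(386969/10) = √3869690/10 ≈ 196.72)
G(-58)/E = (2*(-58)/(57 - 58))/((√3869690/10)) = (2*(-58)/(-1))*(√3869690/386969) = (2*(-58)*(-1))*(√3869690/386969) = 116*(√3869690/386969) = 116*√3869690/386969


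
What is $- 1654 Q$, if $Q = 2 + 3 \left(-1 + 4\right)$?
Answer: $-18194$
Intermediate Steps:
$Q = 11$ ($Q = 2 + 3 \cdot 3 = 2 + 9 = 11$)
$- 1654 Q = \left(-1654\right) 11 = -18194$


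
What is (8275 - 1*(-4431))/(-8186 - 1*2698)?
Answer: -6353/5442 ≈ -1.1674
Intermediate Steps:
(8275 - 1*(-4431))/(-8186 - 1*2698) = (8275 + 4431)/(-8186 - 2698) = 12706/(-10884) = 12706*(-1/10884) = -6353/5442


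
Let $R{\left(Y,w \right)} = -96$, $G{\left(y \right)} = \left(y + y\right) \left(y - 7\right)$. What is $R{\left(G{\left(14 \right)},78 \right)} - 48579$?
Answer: $-48675$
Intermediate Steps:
$G{\left(y \right)} = 2 y \left(-7 + y\right)$
$R{\left(G{\left(14 \right)},78 \right)} - 48579 = -96 - 48579 = -48675$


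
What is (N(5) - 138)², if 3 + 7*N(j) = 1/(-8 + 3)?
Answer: 23483716/1225 ≈ 19170.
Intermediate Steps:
N(j) = -16/35 (N(j) = -3/7 + 1/(7*(-8 + 3)) = -3/7 + (⅐)/(-5) = -3/7 + (⅐)*(-⅕) = -3/7 - 1/35 = -16/35)
(N(5) - 138)² = (-16/35 - 138)² = (-4846/35)² = 23483716/1225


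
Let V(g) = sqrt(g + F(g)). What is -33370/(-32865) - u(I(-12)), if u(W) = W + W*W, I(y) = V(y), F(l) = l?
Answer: 164426/6573 - 2*I*sqrt(6) ≈ 25.015 - 4.899*I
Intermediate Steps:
V(g) = sqrt(2)*sqrt(g) (V(g) = sqrt(g + g) = sqrt(2*g) = sqrt(2)*sqrt(g))
I(y) = sqrt(2)*sqrt(y)
u(W) = W + W**2
-33370/(-32865) - u(I(-12)) = -33370/(-32865) - sqrt(2)*sqrt(-12)*(1 + sqrt(2)*sqrt(-12)) = -33370*(-1/32865) - sqrt(2)*(2*I*sqrt(3))*(1 + sqrt(2)*(2*I*sqrt(3))) = 6674/6573 - 2*I*sqrt(6)*(1 + 2*I*sqrt(6))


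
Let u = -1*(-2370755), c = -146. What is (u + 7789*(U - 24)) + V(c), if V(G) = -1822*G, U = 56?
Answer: 2886015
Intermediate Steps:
u = 2370755
(u + 7789*(U - 24)) + V(c) = (2370755 + 7789*(56 - 24)) - 1822*(-146) = (2370755 + 7789*32) + 266012 = (2370755 + 249248) + 266012 = 2620003 + 266012 = 2886015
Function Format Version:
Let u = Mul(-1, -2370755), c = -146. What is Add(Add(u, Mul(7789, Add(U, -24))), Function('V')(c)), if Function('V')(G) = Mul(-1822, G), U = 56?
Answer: 2886015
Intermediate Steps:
u = 2370755
Add(Add(u, Mul(7789, Add(U, -24))), Function('V')(c)) = Add(Add(2370755, Mul(7789, Add(56, -24))), Mul(-1822, -146)) = Add(Add(2370755, Mul(7789, 32)), 266012) = Add(Add(2370755, 249248), 266012) = Add(2620003, 266012) = 2886015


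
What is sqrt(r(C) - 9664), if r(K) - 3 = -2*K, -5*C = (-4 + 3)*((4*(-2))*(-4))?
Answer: I*sqrt(241845)/5 ≈ 98.355*I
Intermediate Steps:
C = 32/5 (C = -(-4 + 3)*(4*(-2))*(-4)/5 = -(-1)*(-8*(-4))/5 = -(-1)*32/5 = -1/5*(-32) = 32/5 ≈ 6.4000)
r(K) = 3 - 2*K
sqrt(r(C) - 9664) = sqrt((3 - 2*32/5) - 9664) = sqrt((3 - 64/5) - 9664) = sqrt(-49/5 - 9664) = sqrt(-48369/5) = I*sqrt(241845)/5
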